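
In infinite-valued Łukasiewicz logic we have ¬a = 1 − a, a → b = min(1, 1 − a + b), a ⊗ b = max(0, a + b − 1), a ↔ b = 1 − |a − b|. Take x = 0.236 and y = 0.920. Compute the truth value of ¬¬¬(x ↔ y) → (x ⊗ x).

0.316

x ↔ y = 1 − |0.236 − 0.920| = 1 − 0.684 = 0.316
¬(x ↔ y) = 1 − 0.316 = 0.684
¬¬(x ↔ y) = 1 − 0.684 = 0.316
¬¬¬(x ↔ y) = 1 − 0.316 = 0.684
x ⊗ x = max(0, 0.236 + 0.236 − 1) = max(0, -0.528) = 0.000
¬¬¬(x ↔ y) → (x ⊗ x) = min(1, 1 − 0.684 + 0.000) = min(1, 0.316) = 0.316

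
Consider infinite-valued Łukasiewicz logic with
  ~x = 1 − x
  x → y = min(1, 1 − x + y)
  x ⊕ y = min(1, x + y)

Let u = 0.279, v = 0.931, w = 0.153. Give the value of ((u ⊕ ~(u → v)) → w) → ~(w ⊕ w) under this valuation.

0.820

u → v = min(1, 1 − 0.279 + 0.931) = min(1, 1.652) = 1.000
~(u → v) = 1 − 1.000 = 0.000
u ⊕ ~(u → v) = min(1, 0.279 + 0.000) = min(1, 0.279) = 0.279
(u ⊕ ~(u → v)) → w = min(1, 1 − 0.279 + 0.153) = min(1, 0.874) = 0.874
w ⊕ w = min(1, 0.153 + 0.153) = min(1, 0.306) = 0.306
~(w ⊕ w) = 1 − 0.306 = 0.694
((u ⊕ ~(u → v)) → w) → ~(w ⊕ w) = min(1, 1 − 0.874 + 0.694) = min(1, 0.820) = 0.820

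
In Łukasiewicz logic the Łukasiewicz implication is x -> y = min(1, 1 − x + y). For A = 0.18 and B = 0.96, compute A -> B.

A -> B = min(1, 1 − 0.18 + 0.96) = min(1, 1.78) = 1.00
For comparison, the Gödel implication (1 if x ≤ y else y) would give 1.00.

1.00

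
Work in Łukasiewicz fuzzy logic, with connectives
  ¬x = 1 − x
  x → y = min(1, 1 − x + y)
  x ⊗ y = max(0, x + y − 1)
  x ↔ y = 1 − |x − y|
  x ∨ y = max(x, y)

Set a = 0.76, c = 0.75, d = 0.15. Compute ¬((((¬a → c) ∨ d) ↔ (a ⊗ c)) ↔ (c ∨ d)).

¬a = 1 − 0.76 = 0.24
¬a → c = min(1, 1 − 0.24 + 0.75) = min(1, 1.51) = 1.00
(¬a → c) ∨ d = max(1.00, 0.15) = 1.00
a ⊗ c = max(0, 0.76 + 0.75 − 1) = max(0, 0.51) = 0.51
((¬a → c) ∨ d) ↔ (a ⊗ c) = 1 − |1.00 − 0.51| = 1 − 0.49 = 0.51
c ∨ d = max(0.75, 0.15) = 0.75
(((¬a → c) ∨ d) ↔ (a ⊗ c)) ↔ (c ∨ d) = 1 − |0.51 − 0.75| = 1 − 0.24 = 0.76
¬((((¬a → c) ∨ d) ↔ (a ⊗ c)) ↔ (c ∨ d)) = 1 − 0.76 = 0.24

0.24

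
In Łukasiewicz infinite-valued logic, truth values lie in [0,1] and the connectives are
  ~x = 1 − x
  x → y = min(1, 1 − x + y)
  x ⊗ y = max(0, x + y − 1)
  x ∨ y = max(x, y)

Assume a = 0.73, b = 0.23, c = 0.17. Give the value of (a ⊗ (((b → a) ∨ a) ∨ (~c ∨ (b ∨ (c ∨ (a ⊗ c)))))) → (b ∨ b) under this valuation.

b → a = min(1, 1 − 0.23 + 0.73) = min(1, 1.50) = 1.00
(b → a) ∨ a = max(1.00, 0.73) = 1.00
~c = 1 − 0.17 = 0.83
a ⊗ c = max(0, 0.73 + 0.17 − 1) = max(0, -0.10) = 0.00
c ∨ (a ⊗ c) = max(0.17, 0.00) = 0.17
b ∨ (c ∨ (a ⊗ c)) = max(0.23, 0.17) = 0.23
~c ∨ (b ∨ (c ∨ (a ⊗ c))) = max(0.83, 0.23) = 0.83
((b → a) ∨ a) ∨ (~c ∨ (b ∨ (c ∨ (a ⊗ c)))) = max(1.00, 0.83) = 1.00
a ⊗ (((b → a) ∨ a) ∨ (~c ∨ (b ∨ (c ∨ (a ⊗ c))))) = max(0, 0.73 + 1.00 − 1) = max(0, 0.73) = 0.73
b ∨ b = max(0.23, 0.23) = 0.23
(a ⊗ (((b → a) ∨ a) ∨ (~c ∨ (b ∨ (c ∨ (a ⊗ c)))))) → (b ∨ b) = min(1, 1 − 0.73 + 0.23) = min(1, 0.50) = 0.50

0.50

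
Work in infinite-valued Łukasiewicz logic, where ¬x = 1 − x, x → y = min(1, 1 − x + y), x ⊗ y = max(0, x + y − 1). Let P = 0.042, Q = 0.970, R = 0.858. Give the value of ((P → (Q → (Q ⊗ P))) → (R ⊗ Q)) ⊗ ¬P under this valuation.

0.786

Q ⊗ P = max(0, 0.970 + 0.042 − 1) = max(0, 0.012) = 0.012
Q → (Q ⊗ P) = min(1, 1 − 0.970 + 0.012) = min(1, 0.042) = 0.042
P → (Q → (Q ⊗ P)) = min(1, 1 − 0.042 + 0.042) = min(1, 1.000) = 1.000
R ⊗ Q = max(0, 0.858 + 0.970 − 1) = max(0, 0.828) = 0.828
(P → (Q → (Q ⊗ P))) → (R ⊗ Q) = min(1, 1 − 1.000 + 0.828) = min(1, 0.828) = 0.828
¬P = 1 − 0.042 = 0.958
((P → (Q → (Q ⊗ P))) → (R ⊗ Q)) ⊗ ¬P = max(0, 0.828 + 0.958 − 1) = max(0, 0.786) = 0.786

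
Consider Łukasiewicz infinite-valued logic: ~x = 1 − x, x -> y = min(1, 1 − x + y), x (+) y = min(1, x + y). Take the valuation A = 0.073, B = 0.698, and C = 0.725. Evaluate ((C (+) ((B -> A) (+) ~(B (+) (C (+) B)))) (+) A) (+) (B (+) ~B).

B -> A = min(1, 1 − 0.698 + 0.073) = min(1, 0.375) = 0.375
C (+) B = min(1, 0.725 + 0.698) = min(1, 1.423) = 1.000
B (+) (C (+) B) = min(1, 0.698 + 1.000) = min(1, 1.698) = 1.000
~(B (+) (C (+) B)) = 1 − 1.000 = 0.000
(B -> A) (+) ~(B (+) (C (+) B)) = min(1, 0.375 + 0.000) = min(1, 0.375) = 0.375
C (+) ((B -> A) (+) ~(B (+) (C (+) B))) = min(1, 0.725 + 0.375) = min(1, 1.100) = 1.000
(C (+) ((B -> A) (+) ~(B (+) (C (+) B)))) (+) A = min(1, 1.000 + 0.073) = min(1, 1.073) = 1.000
~B = 1 − 0.698 = 0.302
B (+) ~B = min(1, 0.698 + 0.302) = min(1, 1.000) = 1.000
((C (+) ((B -> A) (+) ~(B (+) (C (+) B)))) (+) A) (+) (B (+) ~B) = min(1, 1.000 + 1.000) = min(1, 2.000) = 1.000

1.000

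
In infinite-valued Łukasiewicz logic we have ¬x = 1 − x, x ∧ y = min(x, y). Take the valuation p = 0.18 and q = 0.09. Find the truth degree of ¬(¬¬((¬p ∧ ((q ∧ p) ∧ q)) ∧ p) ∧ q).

¬p = 1 − 0.18 = 0.82
q ∧ p = min(0.09, 0.18) = 0.09
(q ∧ p) ∧ q = min(0.09, 0.09) = 0.09
¬p ∧ ((q ∧ p) ∧ q) = min(0.82, 0.09) = 0.09
(¬p ∧ ((q ∧ p) ∧ q)) ∧ p = min(0.09, 0.18) = 0.09
¬((¬p ∧ ((q ∧ p) ∧ q)) ∧ p) = 1 − 0.09 = 0.91
¬¬((¬p ∧ ((q ∧ p) ∧ q)) ∧ p) = 1 − 0.91 = 0.09
¬¬((¬p ∧ ((q ∧ p) ∧ q)) ∧ p) ∧ q = min(0.09, 0.09) = 0.09
¬(¬¬((¬p ∧ ((q ∧ p) ∧ q)) ∧ p) ∧ q) = 1 − 0.09 = 0.91

0.91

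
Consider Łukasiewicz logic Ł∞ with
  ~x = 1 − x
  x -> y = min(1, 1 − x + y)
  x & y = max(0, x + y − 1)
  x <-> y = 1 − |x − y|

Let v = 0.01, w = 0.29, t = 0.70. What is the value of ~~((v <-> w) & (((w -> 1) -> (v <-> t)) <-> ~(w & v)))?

0.03

v <-> w = 1 − |0.01 − 0.29| = 1 − 0.28 = 0.72
w -> 1 = min(1, 1 − 0.29 + 1.00) = min(1, 1.71) = 1.00
v <-> t = 1 − |0.01 − 0.70| = 1 − 0.69 = 0.31
(w -> 1) -> (v <-> t) = min(1, 1 − 1.00 + 0.31) = min(1, 0.31) = 0.31
w & v = max(0, 0.29 + 0.01 − 1) = max(0, -0.70) = 0.00
~(w & v) = 1 − 0.00 = 1.00
((w -> 1) -> (v <-> t)) <-> ~(w & v) = 1 − |0.31 − 1.00| = 1 − 0.69 = 0.31
(v <-> w) & (((w -> 1) -> (v <-> t)) <-> ~(w & v)) = max(0, 0.72 + 0.31 − 1) = max(0, 0.03) = 0.03
~((v <-> w) & (((w -> 1) -> (v <-> t)) <-> ~(w & v))) = 1 − 0.03 = 0.97
~~((v <-> w) & (((w -> 1) -> (v <-> t)) <-> ~(w & v))) = 1 − 0.97 = 0.03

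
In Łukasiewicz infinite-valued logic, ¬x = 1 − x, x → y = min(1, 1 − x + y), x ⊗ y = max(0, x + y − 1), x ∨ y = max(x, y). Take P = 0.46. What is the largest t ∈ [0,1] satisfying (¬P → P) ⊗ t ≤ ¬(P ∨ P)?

¬P = 1 − 0.46 = 0.54
¬P → P = min(1, 1 − 0.54 + 0.46) = min(1, 0.92) = 0.92
So the left factor is ¬P → P = 0.92.
P ∨ P = max(0.46, 0.46) = 0.46
¬(P ∨ P) = 1 − 0.46 = 0.54
So the right-hand bound is ¬(P ∨ P) = 0.54.
The residuum of the Łukasiewicz t-norm gives the supremum: min(1, 1 − 0.92 + 0.54).
1 − 0.92 + 0.54 = 0.62, so t = min(1, 0.62) = 0.62.
Check: 0.92 ⊗ 0.62 = max(0, 0.54) = 0.54 ≤ 0.54.

0.62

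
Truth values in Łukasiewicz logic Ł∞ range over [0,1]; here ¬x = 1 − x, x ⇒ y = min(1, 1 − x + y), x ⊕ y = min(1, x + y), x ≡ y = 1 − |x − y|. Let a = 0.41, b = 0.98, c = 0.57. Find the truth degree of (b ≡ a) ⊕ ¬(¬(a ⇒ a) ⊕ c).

b ≡ a = 1 − |0.98 − 0.41| = 1 − 0.57 = 0.43
a ⇒ a = min(1, 1 − 0.41 + 0.41) = min(1, 1.00) = 1.00
¬(a ⇒ a) = 1 − 1.00 = 0.00
¬(a ⇒ a) ⊕ c = min(1, 0.00 + 0.57) = min(1, 0.57) = 0.57
¬(¬(a ⇒ a) ⊕ c) = 1 − 0.57 = 0.43
(b ≡ a) ⊕ ¬(¬(a ⇒ a) ⊕ c) = min(1, 0.43 + 0.43) = min(1, 0.86) = 0.86

0.86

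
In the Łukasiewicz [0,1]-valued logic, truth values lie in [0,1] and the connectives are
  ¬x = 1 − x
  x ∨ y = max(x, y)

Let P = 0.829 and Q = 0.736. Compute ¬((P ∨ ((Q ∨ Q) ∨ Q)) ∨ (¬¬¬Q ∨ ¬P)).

0.171

Q ∨ Q = max(0.736, 0.736) = 0.736
(Q ∨ Q) ∨ Q = max(0.736, 0.736) = 0.736
P ∨ ((Q ∨ Q) ∨ Q) = max(0.829, 0.736) = 0.829
¬Q = 1 − 0.736 = 0.264
¬¬Q = 1 − 0.264 = 0.736
¬¬¬Q = 1 − 0.736 = 0.264
¬P = 1 − 0.829 = 0.171
¬¬¬Q ∨ ¬P = max(0.264, 0.171) = 0.264
(P ∨ ((Q ∨ Q) ∨ Q)) ∨ (¬¬¬Q ∨ ¬P) = max(0.829, 0.264) = 0.829
¬((P ∨ ((Q ∨ Q) ∨ Q)) ∨ (¬¬¬Q ∨ ¬P)) = 1 − 0.829 = 0.171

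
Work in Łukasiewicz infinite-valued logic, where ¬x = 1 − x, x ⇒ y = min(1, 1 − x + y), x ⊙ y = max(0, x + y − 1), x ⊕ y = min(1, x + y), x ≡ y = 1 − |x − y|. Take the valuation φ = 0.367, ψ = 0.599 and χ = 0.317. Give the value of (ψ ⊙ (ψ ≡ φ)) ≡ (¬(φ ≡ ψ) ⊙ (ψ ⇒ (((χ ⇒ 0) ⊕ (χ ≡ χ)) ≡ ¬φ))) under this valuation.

ψ ≡ φ = 1 − |0.599 − 0.367| = 1 − 0.232 = 0.768
ψ ⊙ (ψ ≡ φ) = max(0, 0.599 + 0.768 − 1) = max(0, 0.367) = 0.367
φ ≡ ψ = 1 − |0.367 − 0.599| = 1 − 0.232 = 0.768
¬(φ ≡ ψ) = 1 − 0.768 = 0.232
χ ⇒ 0 = min(1, 1 − 0.317 + 0.000) = min(1, 0.683) = 0.683
χ ≡ χ = 1 − |0.317 − 0.317| = 1 − 0.000 = 1.000
(χ ⇒ 0) ⊕ (χ ≡ χ) = min(1, 0.683 + 1.000) = min(1, 1.683) = 1.000
¬φ = 1 − 0.367 = 0.633
((χ ⇒ 0) ⊕ (χ ≡ χ)) ≡ ¬φ = 1 − |1.000 − 0.633| = 1 − 0.367 = 0.633
ψ ⇒ (((χ ⇒ 0) ⊕ (χ ≡ χ)) ≡ ¬φ) = min(1, 1 − 0.599 + 0.633) = min(1, 1.034) = 1.000
¬(φ ≡ ψ) ⊙ (ψ ⇒ (((χ ⇒ 0) ⊕ (χ ≡ χ)) ≡ ¬φ)) = max(0, 0.232 + 1.000 − 1) = max(0, 0.232) = 0.232
(ψ ⊙ (ψ ≡ φ)) ≡ (¬(φ ≡ ψ) ⊙ (ψ ⇒ (((χ ⇒ 0) ⊕ (χ ≡ χ)) ≡ ¬φ))) = 1 − |0.367 − 0.232| = 1 − 0.135 = 0.865

0.865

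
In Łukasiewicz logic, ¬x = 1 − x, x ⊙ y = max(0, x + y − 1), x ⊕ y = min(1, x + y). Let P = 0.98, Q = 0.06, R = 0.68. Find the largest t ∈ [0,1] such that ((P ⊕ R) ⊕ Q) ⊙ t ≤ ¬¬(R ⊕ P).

1.00

P ⊕ R = min(1, 0.98 + 0.68) = min(1, 1.66) = 1.00
(P ⊕ R) ⊕ Q = min(1, 1.00 + 0.06) = min(1, 1.06) = 1.00
So the left factor is (P ⊕ R) ⊕ Q = 1.00.
R ⊕ P = min(1, 0.68 + 0.98) = min(1, 1.66) = 1.00
¬(R ⊕ P) = 1 − 1.00 = 0.00
¬¬(R ⊕ P) = 1 − 0.00 = 1.00
So the right-hand bound is ¬¬(R ⊕ P) = 1.00.
The residuum of the Łukasiewicz t-norm gives the supremum: min(1, 1 − 1.00 + 1.00).
1 − 1.00 + 1.00 = 1.00, so t = min(1, 1.00) = 1.00.
Check: 1.00 ⊙ 1.00 = max(0, 1.00) = 1.00 ≤ 1.00.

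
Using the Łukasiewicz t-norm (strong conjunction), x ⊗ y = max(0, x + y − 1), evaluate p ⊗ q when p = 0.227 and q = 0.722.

p ⊗ q = max(0, 0.227 + 0.722 − 1) = max(0, -0.051) = 0.000
For comparison, the Gödel (minimum) t-norm min(x, y) would give 0.227.

0.000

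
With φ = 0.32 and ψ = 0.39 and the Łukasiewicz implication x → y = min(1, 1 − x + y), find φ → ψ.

φ → ψ = min(1, 1 − 0.32 + 0.39) = min(1, 1.07) = 1.00
For comparison, the Gödel implication (1 if x ≤ y else y) would give 1.00.

1.00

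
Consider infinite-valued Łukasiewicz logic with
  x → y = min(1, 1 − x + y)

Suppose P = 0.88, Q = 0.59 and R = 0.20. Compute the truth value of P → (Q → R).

0.73

Q → R = min(1, 1 − 0.59 + 0.20) = min(1, 0.61) = 0.61
P → (Q → R) = min(1, 1 − 0.88 + 0.61) = min(1, 0.73) = 0.73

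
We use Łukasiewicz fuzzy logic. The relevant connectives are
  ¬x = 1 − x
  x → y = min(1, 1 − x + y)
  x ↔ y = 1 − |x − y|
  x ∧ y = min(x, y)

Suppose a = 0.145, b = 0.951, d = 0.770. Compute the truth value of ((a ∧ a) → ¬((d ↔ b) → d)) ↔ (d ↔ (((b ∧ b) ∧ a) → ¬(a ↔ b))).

0.866

a ∧ a = min(0.145, 0.145) = 0.145
d ↔ b = 1 − |0.770 − 0.951| = 1 − 0.181 = 0.819
(d ↔ b) → d = min(1, 1 − 0.819 + 0.770) = min(1, 0.951) = 0.951
¬((d ↔ b) → d) = 1 − 0.951 = 0.049
(a ∧ a) → ¬((d ↔ b) → d) = min(1, 1 − 0.145 + 0.049) = min(1, 0.904) = 0.904
b ∧ b = min(0.951, 0.951) = 0.951
(b ∧ b) ∧ a = min(0.951, 0.145) = 0.145
a ↔ b = 1 − |0.145 − 0.951| = 1 − 0.806 = 0.194
¬(a ↔ b) = 1 − 0.194 = 0.806
((b ∧ b) ∧ a) → ¬(a ↔ b) = min(1, 1 − 0.145 + 0.806) = min(1, 1.661) = 1.000
d ↔ (((b ∧ b) ∧ a) → ¬(a ↔ b)) = 1 − |0.770 − 1.000| = 1 − 0.230 = 0.770
((a ∧ a) → ¬((d ↔ b) → d)) ↔ (d ↔ (((b ∧ b) ∧ a) → ¬(a ↔ b))) = 1 − |0.904 − 0.770| = 1 − 0.134 = 0.866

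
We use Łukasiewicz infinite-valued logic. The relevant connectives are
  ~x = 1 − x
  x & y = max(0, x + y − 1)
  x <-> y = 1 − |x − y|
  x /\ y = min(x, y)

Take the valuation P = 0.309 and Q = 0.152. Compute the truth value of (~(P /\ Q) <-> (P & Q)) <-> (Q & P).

0.848

P /\ Q = min(0.309, 0.152) = 0.152
~(P /\ Q) = 1 − 0.152 = 0.848
P & Q = max(0, 0.309 + 0.152 − 1) = max(0, -0.539) = 0.000
~(P /\ Q) <-> (P & Q) = 1 − |0.848 − 0.000| = 1 − 0.848 = 0.152
Q & P = max(0, 0.152 + 0.309 − 1) = max(0, -0.539) = 0.000
(~(P /\ Q) <-> (P & Q)) <-> (Q & P) = 1 − |0.152 − 0.000| = 1 − 0.152 = 0.848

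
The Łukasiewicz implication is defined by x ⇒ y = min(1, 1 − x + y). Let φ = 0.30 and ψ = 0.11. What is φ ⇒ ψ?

0.81

φ ⇒ ψ = min(1, 1 − 0.30 + 0.11) = min(1, 0.81) = 0.81
For comparison, the Gödel implication (1 if x ≤ y else y) would give 0.11.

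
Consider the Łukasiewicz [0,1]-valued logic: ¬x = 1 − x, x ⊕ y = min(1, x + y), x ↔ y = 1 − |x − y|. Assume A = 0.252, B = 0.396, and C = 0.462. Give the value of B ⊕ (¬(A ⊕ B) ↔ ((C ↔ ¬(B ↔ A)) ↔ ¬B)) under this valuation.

A ⊕ B = min(1, 0.252 + 0.396) = min(1, 0.648) = 0.648
¬(A ⊕ B) = 1 − 0.648 = 0.352
B ↔ A = 1 − |0.396 − 0.252| = 1 − 0.144 = 0.856
¬(B ↔ A) = 1 − 0.856 = 0.144
C ↔ ¬(B ↔ A) = 1 − |0.462 − 0.144| = 1 − 0.318 = 0.682
¬B = 1 − 0.396 = 0.604
(C ↔ ¬(B ↔ A)) ↔ ¬B = 1 − |0.682 − 0.604| = 1 − 0.078 = 0.922
¬(A ⊕ B) ↔ ((C ↔ ¬(B ↔ A)) ↔ ¬B) = 1 − |0.352 − 0.922| = 1 − 0.570 = 0.430
B ⊕ (¬(A ⊕ B) ↔ ((C ↔ ¬(B ↔ A)) ↔ ¬B)) = min(1, 0.396 + 0.430) = min(1, 0.826) = 0.826

0.826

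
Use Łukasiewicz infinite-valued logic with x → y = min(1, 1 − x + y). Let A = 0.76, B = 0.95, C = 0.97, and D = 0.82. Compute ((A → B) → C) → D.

0.85

A → B = min(1, 1 − 0.76 + 0.95) = min(1, 1.19) = 1.00
(A → B) → C = min(1, 1 − 1.00 + 0.97) = min(1, 0.97) = 0.97
((A → B) → C) → D = min(1, 1 − 0.97 + 0.82) = min(1, 0.85) = 0.85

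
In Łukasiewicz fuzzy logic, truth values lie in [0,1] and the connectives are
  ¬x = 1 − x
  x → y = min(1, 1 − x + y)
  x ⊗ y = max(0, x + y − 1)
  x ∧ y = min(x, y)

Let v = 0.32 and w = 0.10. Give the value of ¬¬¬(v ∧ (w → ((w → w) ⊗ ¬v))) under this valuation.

0.68

w → w = min(1, 1 − 0.10 + 0.10) = min(1, 1.00) = 1.00
¬v = 1 − 0.32 = 0.68
(w → w) ⊗ ¬v = max(0, 1.00 + 0.68 − 1) = max(0, 0.68) = 0.68
w → ((w → w) ⊗ ¬v) = min(1, 1 − 0.10 + 0.68) = min(1, 1.58) = 1.00
v ∧ (w → ((w → w) ⊗ ¬v)) = min(0.32, 1.00) = 0.32
¬(v ∧ (w → ((w → w) ⊗ ¬v))) = 1 − 0.32 = 0.68
¬¬(v ∧ (w → ((w → w) ⊗ ¬v))) = 1 − 0.68 = 0.32
¬¬¬(v ∧ (w → ((w → w) ⊗ ¬v))) = 1 − 0.32 = 0.68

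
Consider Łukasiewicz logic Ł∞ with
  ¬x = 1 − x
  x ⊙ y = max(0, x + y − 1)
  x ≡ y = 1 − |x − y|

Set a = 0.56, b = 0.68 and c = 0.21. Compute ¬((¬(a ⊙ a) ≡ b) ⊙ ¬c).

0.41

a ⊙ a = max(0, 0.56 + 0.56 − 1) = max(0, 0.12) = 0.12
¬(a ⊙ a) = 1 − 0.12 = 0.88
¬(a ⊙ a) ≡ b = 1 − |0.88 − 0.68| = 1 − 0.20 = 0.80
¬c = 1 − 0.21 = 0.79
(¬(a ⊙ a) ≡ b) ⊙ ¬c = max(0, 0.80 + 0.79 − 1) = max(0, 0.59) = 0.59
¬((¬(a ⊙ a) ≡ b) ⊙ ¬c) = 1 − 0.59 = 0.41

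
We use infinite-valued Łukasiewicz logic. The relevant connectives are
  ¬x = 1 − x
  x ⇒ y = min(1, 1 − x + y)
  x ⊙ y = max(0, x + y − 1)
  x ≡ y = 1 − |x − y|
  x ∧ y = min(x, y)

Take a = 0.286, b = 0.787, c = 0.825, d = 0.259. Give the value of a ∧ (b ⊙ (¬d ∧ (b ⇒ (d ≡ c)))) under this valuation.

¬d = 1 − 0.259 = 0.741
d ≡ c = 1 − |0.259 − 0.825| = 1 − 0.566 = 0.434
b ⇒ (d ≡ c) = min(1, 1 − 0.787 + 0.434) = min(1, 0.647) = 0.647
¬d ∧ (b ⇒ (d ≡ c)) = min(0.741, 0.647) = 0.647
b ⊙ (¬d ∧ (b ⇒ (d ≡ c))) = max(0, 0.787 + 0.647 − 1) = max(0, 0.434) = 0.434
a ∧ (b ⊙ (¬d ∧ (b ⇒ (d ≡ c)))) = min(0.286, 0.434) = 0.286

0.286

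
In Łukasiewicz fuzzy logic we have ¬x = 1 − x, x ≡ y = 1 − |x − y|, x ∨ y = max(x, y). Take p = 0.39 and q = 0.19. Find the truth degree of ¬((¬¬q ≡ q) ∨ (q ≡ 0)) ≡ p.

¬q = 1 − 0.19 = 0.81
¬¬q = 1 − 0.81 = 0.19
¬¬q ≡ q = 1 − |0.19 − 0.19| = 1 − 0.00 = 1.00
q ≡ 0 = 1 − |0.19 − 0.00| = 1 − 0.19 = 0.81
(¬¬q ≡ q) ∨ (q ≡ 0) = max(1.00, 0.81) = 1.00
¬((¬¬q ≡ q) ∨ (q ≡ 0)) = 1 − 1.00 = 0.00
¬((¬¬q ≡ q) ∨ (q ≡ 0)) ≡ p = 1 − |0.00 − 0.39| = 1 − 0.39 = 0.61

0.61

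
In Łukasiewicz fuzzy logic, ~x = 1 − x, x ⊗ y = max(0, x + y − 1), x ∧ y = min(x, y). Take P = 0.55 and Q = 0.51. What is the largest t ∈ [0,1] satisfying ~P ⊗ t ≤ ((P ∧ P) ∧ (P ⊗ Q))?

~P = 1 − 0.55 = 0.45
So the left factor is ~P = 0.45.
P ∧ P = min(0.55, 0.55) = 0.55
P ⊗ Q = max(0, 0.55 + 0.51 − 1) = max(0, 0.06) = 0.06
(P ∧ P) ∧ (P ⊗ Q) = min(0.55, 0.06) = 0.06
So the right-hand bound is (P ∧ P) ∧ (P ⊗ Q) = 0.06.
The residuum of the Łukasiewicz t-norm gives the supremum: min(1, 1 − 0.45 + 0.06).
1 − 0.45 + 0.06 = 0.61, so t = min(1, 0.61) = 0.61.
Check: 0.45 ⊗ 0.61 = max(0, 0.06) = 0.06 ≤ 0.06.

0.61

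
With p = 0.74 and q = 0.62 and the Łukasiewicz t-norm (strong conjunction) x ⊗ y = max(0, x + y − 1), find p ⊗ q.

p ⊗ q = max(0, 0.74 + 0.62 − 1) = max(0, 0.36) = 0.36
For comparison, the Gödel (minimum) t-norm min(x, y) would give 0.62.

0.36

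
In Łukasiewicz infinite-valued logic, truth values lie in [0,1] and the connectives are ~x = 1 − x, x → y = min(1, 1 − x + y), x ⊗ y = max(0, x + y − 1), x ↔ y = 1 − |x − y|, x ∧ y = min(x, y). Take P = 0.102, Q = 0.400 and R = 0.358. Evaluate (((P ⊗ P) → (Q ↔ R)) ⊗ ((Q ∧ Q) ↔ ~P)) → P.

0.600

P ⊗ P = max(0, 0.102 + 0.102 − 1) = max(0, -0.796) = 0.000
Q ↔ R = 1 − |0.400 − 0.358| = 1 − 0.042 = 0.958
(P ⊗ P) → (Q ↔ R) = min(1, 1 − 0.000 + 0.958) = min(1, 1.958) = 1.000
Q ∧ Q = min(0.400, 0.400) = 0.400
~P = 1 − 0.102 = 0.898
(Q ∧ Q) ↔ ~P = 1 − |0.400 − 0.898| = 1 − 0.498 = 0.502
((P ⊗ P) → (Q ↔ R)) ⊗ ((Q ∧ Q) ↔ ~P) = max(0, 1.000 + 0.502 − 1) = max(0, 0.502) = 0.502
(((P ⊗ P) → (Q ↔ R)) ⊗ ((Q ∧ Q) ↔ ~P)) → P = min(1, 1 − 0.502 + 0.102) = min(1, 0.600) = 0.600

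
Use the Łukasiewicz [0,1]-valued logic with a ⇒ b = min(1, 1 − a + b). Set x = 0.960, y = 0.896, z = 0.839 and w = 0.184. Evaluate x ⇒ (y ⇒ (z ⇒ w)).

0.489

z ⇒ w = min(1, 1 − 0.839 + 0.184) = min(1, 0.345) = 0.345
y ⇒ (z ⇒ w) = min(1, 1 − 0.896 + 0.345) = min(1, 0.449) = 0.449
x ⇒ (y ⇒ (z ⇒ w)) = min(1, 1 − 0.960 + 0.449) = min(1, 0.489) = 0.489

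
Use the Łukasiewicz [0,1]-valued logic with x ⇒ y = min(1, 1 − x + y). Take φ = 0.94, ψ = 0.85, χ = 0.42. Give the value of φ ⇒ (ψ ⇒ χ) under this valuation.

0.63

ψ ⇒ χ = min(1, 1 − 0.85 + 0.42) = min(1, 0.57) = 0.57
φ ⇒ (ψ ⇒ χ) = min(1, 1 − 0.94 + 0.57) = min(1, 0.63) = 0.63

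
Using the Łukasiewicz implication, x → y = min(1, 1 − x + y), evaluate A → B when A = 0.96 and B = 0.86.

0.90

A → B = min(1, 1 − 0.96 + 0.86) = min(1, 0.90) = 0.90
For comparison, the Gödel implication (1 if x ≤ y else y) would give 0.86.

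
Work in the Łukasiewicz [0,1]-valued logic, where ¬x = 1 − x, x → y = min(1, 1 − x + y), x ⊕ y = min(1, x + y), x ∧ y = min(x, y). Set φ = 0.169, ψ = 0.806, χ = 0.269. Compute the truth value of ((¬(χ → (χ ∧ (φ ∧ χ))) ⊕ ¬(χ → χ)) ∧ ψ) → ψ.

1.000

φ ∧ χ = min(0.169, 0.269) = 0.169
χ ∧ (φ ∧ χ) = min(0.269, 0.169) = 0.169
χ → (χ ∧ (φ ∧ χ)) = min(1, 1 − 0.269 + 0.169) = min(1, 0.900) = 0.900
¬(χ → (χ ∧ (φ ∧ χ))) = 1 − 0.900 = 0.100
χ → χ = min(1, 1 − 0.269 + 0.269) = min(1, 1.000) = 1.000
¬(χ → χ) = 1 − 1.000 = 0.000
¬(χ → (χ ∧ (φ ∧ χ))) ⊕ ¬(χ → χ) = min(1, 0.100 + 0.000) = min(1, 0.100) = 0.100
(¬(χ → (χ ∧ (φ ∧ χ))) ⊕ ¬(χ → χ)) ∧ ψ = min(0.100, 0.806) = 0.100
((¬(χ → (χ ∧ (φ ∧ χ))) ⊕ ¬(χ → χ)) ∧ ψ) → ψ = min(1, 1 − 0.100 + 0.806) = min(1, 1.706) = 1.000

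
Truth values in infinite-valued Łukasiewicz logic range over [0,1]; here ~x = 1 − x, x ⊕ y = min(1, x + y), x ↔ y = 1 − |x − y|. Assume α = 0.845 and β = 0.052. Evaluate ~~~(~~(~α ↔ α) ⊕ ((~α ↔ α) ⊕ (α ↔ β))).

~α = 1 − 0.845 = 0.155
~α ↔ α = 1 − |0.155 − 0.845| = 1 − 0.690 = 0.310
~(~α ↔ α) = 1 − 0.310 = 0.690
~~(~α ↔ α) = 1 − 0.690 = 0.310
α ↔ β = 1 − |0.845 − 0.052| = 1 − 0.793 = 0.207
(~α ↔ α) ⊕ (α ↔ β) = min(1, 0.310 + 0.207) = min(1, 0.517) = 0.517
~~(~α ↔ α) ⊕ ((~α ↔ α) ⊕ (α ↔ β)) = min(1, 0.310 + 0.517) = min(1, 0.827) = 0.827
~(~~(~α ↔ α) ⊕ ((~α ↔ α) ⊕ (α ↔ β))) = 1 − 0.827 = 0.173
~~(~~(~α ↔ α) ⊕ ((~α ↔ α) ⊕ (α ↔ β))) = 1 − 0.173 = 0.827
~~~(~~(~α ↔ α) ⊕ ((~α ↔ α) ⊕ (α ↔ β))) = 1 − 0.827 = 0.173

0.173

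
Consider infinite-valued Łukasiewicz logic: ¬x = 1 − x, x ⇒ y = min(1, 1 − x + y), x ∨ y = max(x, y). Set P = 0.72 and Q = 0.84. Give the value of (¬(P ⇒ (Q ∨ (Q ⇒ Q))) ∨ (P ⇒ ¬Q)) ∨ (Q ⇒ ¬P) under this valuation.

0.44

Q ⇒ Q = min(1, 1 − 0.84 + 0.84) = min(1, 1.00) = 1.00
Q ∨ (Q ⇒ Q) = max(0.84, 1.00) = 1.00
P ⇒ (Q ∨ (Q ⇒ Q)) = min(1, 1 − 0.72 + 1.00) = min(1, 1.28) = 1.00
¬(P ⇒ (Q ∨ (Q ⇒ Q))) = 1 − 1.00 = 0.00
¬Q = 1 − 0.84 = 0.16
P ⇒ ¬Q = min(1, 1 − 0.72 + 0.16) = min(1, 0.44) = 0.44
¬(P ⇒ (Q ∨ (Q ⇒ Q))) ∨ (P ⇒ ¬Q) = max(0.00, 0.44) = 0.44
¬P = 1 − 0.72 = 0.28
Q ⇒ ¬P = min(1, 1 − 0.84 + 0.28) = min(1, 0.44) = 0.44
(¬(P ⇒ (Q ∨ (Q ⇒ Q))) ∨ (P ⇒ ¬Q)) ∨ (Q ⇒ ¬P) = max(0.44, 0.44) = 0.44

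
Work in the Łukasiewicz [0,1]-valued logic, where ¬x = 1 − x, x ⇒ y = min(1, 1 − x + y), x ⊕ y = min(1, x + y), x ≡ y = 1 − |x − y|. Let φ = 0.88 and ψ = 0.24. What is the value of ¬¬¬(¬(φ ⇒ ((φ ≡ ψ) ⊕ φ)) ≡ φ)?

0.88

φ ≡ ψ = 1 − |0.88 − 0.24| = 1 − 0.64 = 0.36
(φ ≡ ψ) ⊕ φ = min(1, 0.36 + 0.88) = min(1, 1.24) = 1.00
φ ⇒ ((φ ≡ ψ) ⊕ φ) = min(1, 1 − 0.88 + 1.00) = min(1, 1.12) = 1.00
¬(φ ⇒ ((φ ≡ ψ) ⊕ φ)) = 1 − 1.00 = 0.00
¬(φ ⇒ ((φ ≡ ψ) ⊕ φ)) ≡ φ = 1 − |0.00 − 0.88| = 1 − 0.88 = 0.12
¬(¬(φ ⇒ ((φ ≡ ψ) ⊕ φ)) ≡ φ) = 1 − 0.12 = 0.88
¬¬(¬(φ ⇒ ((φ ≡ ψ) ⊕ φ)) ≡ φ) = 1 − 0.88 = 0.12
¬¬¬(¬(φ ⇒ ((φ ≡ ψ) ⊕ φ)) ≡ φ) = 1 − 0.12 = 0.88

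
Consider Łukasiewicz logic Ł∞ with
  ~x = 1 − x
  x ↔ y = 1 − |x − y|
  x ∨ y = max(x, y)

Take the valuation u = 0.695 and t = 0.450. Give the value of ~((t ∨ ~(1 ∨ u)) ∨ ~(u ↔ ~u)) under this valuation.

1 ∨ u = max(1.000, 0.695) = 1.000
~(1 ∨ u) = 1 − 1.000 = 0.000
t ∨ ~(1 ∨ u) = max(0.450, 0.000) = 0.450
~u = 1 − 0.695 = 0.305
u ↔ ~u = 1 − |0.695 − 0.305| = 1 − 0.390 = 0.610
~(u ↔ ~u) = 1 − 0.610 = 0.390
(t ∨ ~(1 ∨ u)) ∨ ~(u ↔ ~u) = max(0.450, 0.390) = 0.450
~((t ∨ ~(1 ∨ u)) ∨ ~(u ↔ ~u)) = 1 − 0.450 = 0.550

0.550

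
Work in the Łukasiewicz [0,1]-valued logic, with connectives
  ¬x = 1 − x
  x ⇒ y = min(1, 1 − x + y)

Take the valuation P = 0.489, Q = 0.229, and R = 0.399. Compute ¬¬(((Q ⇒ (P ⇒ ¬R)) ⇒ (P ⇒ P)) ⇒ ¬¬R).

¬R = 1 − 0.399 = 0.601
P ⇒ ¬R = min(1, 1 − 0.489 + 0.601) = min(1, 1.112) = 1.000
Q ⇒ (P ⇒ ¬R) = min(1, 1 − 0.229 + 1.000) = min(1, 1.771) = 1.000
P ⇒ P = min(1, 1 − 0.489 + 0.489) = min(1, 1.000) = 1.000
(Q ⇒ (P ⇒ ¬R)) ⇒ (P ⇒ P) = min(1, 1 − 1.000 + 1.000) = min(1, 1.000) = 1.000
¬¬R = 1 − 0.601 = 0.399
((Q ⇒ (P ⇒ ¬R)) ⇒ (P ⇒ P)) ⇒ ¬¬R = min(1, 1 − 1.000 + 0.399) = min(1, 0.399) = 0.399
¬(((Q ⇒ (P ⇒ ¬R)) ⇒ (P ⇒ P)) ⇒ ¬¬R) = 1 − 0.399 = 0.601
¬¬(((Q ⇒ (P ⇒ ¬R)) ⇒ (P ⇒ P)) ⇒ ¬¬R) = 1 − 0.601 = 0.399

0.399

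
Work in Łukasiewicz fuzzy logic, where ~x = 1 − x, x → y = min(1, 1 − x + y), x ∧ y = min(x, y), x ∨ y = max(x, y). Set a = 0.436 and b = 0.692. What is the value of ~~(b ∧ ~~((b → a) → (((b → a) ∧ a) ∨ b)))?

0.692

b → a = min(1, 1 − 0.692 + 0.436) = min(1, 0.744) = 0.744
(b → a) ∧ a = min(0.744, 0.436) = 0.436
((b → a) ∧ a) ∨ b = max(0.436, 0.692) = 0.692
(b → a) → (((b → a) ∧ a) ∨ b) = min(1, 1 − 0.744 + 0.692) = min(1, 0.948) = 0.948
~((b → a) → (((b → a) ∧ a) ∨ b)) = 1 − 0.948 = 0.052
~~((b → a) → (((b → a) ∧ a) ∨ b)) = 1 − 0.052 = 0.948
b ∧ ~~((b → a) → (((b → a) ∧ a) ∨ b)) = min(0.692, 0.948) = 0.692
~(b ∧ ~~((b → a) → (((b → a) ∧ a) ∨ b))) = 1 − 0.692 = 0.308
~~(b ∧ ~~((b → a) → (((b → a) ∧ a) ∨ b))) = 1 − 0.308 = 0.692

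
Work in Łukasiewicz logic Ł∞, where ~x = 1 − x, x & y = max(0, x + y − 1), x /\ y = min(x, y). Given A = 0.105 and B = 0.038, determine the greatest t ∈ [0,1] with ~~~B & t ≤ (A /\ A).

~B = 1 − 0.038 = 0.962
~~B = 1 − 0.962 = 0.038
~~~B = 1 − 0.038 = 0.962
So the left factor is ~~~B = 0.962.
A /\ A = min(0.105, 0.105) = 0.105
So the right-hand bound is A /\ A = 0.105.
The residuum of the Łukasiewicz t-norm gives the supremum: min(1, 1 − 0.962 + 0.105).
1 − 0.962 + 0.105 = 0.143, so t = min(1, 0.143) = 0.143.
Check: 0.962 & 0.143 = max(0, 0.105) = 0.105 ≤ 0.105.

0.143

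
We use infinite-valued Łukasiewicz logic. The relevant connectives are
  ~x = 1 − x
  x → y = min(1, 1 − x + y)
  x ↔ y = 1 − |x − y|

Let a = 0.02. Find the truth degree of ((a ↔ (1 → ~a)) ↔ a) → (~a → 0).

0.04

~a = 1 − 0.02 = 0.98
1 → ~a = min(1, 1 − 1.00 + 0.98) = min(1, 0.98) = 0.98
a ↔ (1 → ~a) = 1 − |0.02 − 0.98| = 1 − 0.96 = 0.04
(a ↔ (1 → ~a)) ↔ a = 1 − |0.04 − 0.02| = 1 − 0.02 = 0.98
~a → 0 = min(1, 1 − 0.98 + 0.00) = min(1, 0.02) = 0.02
((a ↔ (1 → ~a)) ↔ a) → (~a → 0) = min(1, 1 − 0.98 + 0.02) = min(1, 0.04) = 0.04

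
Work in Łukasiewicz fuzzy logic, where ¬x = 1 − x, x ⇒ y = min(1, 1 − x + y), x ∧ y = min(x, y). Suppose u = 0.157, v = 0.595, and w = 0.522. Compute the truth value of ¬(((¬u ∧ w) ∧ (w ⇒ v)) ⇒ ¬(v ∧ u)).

¬u = 1 − 0.157 = 0.843
¬u ∧ w = min(0.843, 0.522) = 0.522
w ⇒ v = min(1, 1 − 0.522 + 0.595) = min(1, 1.073) = 1.000
(¬u ∧ w) ∧ (w ⇒ v) = min(0.522, 1.000) = 0.522
v ∧ u = min(0.595, 0.157) = 0.157
¬(v ∧ u) = 1 − 0.157 = 0.843
((¬u ∧ w) ∧ (w ⇒ v)) ⇒ ¬(v ∧ u) = min(1, 1 − 0.522 + 0.843) = min(1, 1.321) = 1.000
¬(((¬u ∧ w) ∧ (w ⇒ v)) ⇒ ¬(v ∧ u)) = 1 − 1.000 = 0.000

0.000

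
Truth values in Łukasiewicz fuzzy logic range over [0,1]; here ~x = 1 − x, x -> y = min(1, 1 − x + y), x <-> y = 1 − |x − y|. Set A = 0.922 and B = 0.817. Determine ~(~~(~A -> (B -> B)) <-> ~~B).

0.183

~A = 1 − 0.922 = 0.078
B -> B = min(1, 1 − 0.817 + 0.817) = min(1, 1.000) = 1.000
~A -> (B -> B) = min(1, 1 − 0.078 + 1.000) = min(1, 1.922) = 1.000
~(~A -> (B -> B)) = 1 − 1.000 = 0.000
~~(~A -> (B -> B)) = 1 − 0.000 = 1.000
~B = 1 − 0.817 = 0.183
~~B = 1 − 0.183 = 0.817
~~(~A -> (B -> B)) <-> ~~B = 1 − |1.000 − 0.817| = 1 − 0.183 = 0.817
~(~~(~A -> (B -> B)) <-> ~~B) = 1 − 0.817 = 0.183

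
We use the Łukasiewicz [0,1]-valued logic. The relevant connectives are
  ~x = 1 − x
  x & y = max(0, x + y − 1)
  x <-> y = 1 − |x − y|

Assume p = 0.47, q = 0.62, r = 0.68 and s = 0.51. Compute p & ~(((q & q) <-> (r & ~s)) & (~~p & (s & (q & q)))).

q & q = max(0, 0.62 + 0.62 − 1) = max(0, 0.24) = 0.24
~s = 1 − 0.51 = 0.49
r & ~s = max(0, 0.68 + 0.49 − 1) = max(0, 0.17) = 0.17
(q & q) <-> (r & ~s) = 1 − |0.24 − 0.17| = 1 − 0.07 = 0.93
~p = 1 − 0.47 = 0.53
~~p = 1 − 0.53 = 0.47
s & (q & q) = max(0, 0.51 + 0.24 − 1) = max(0, -0.25) = 0.00
~~p & (s & (q & q)) = max(0, 0.47 + 0.00 − 1) = max(0, -0.53) = 0.00
((q & q) <-> (r & ~s)) & (~~p & (s & (q & q))) = max(0, 0.93 + 0.00 − 1) = max(0, -0.07) = 0.00
~(((q & q) <-> (r & ~s)) & (~~p & (s & (q & q)))) = 1 − 0.00 = 1.00
p & ~(((q & q) <-> (r & ~s)) & (~~p & (s & (q & q)))) = max(0, 0.47 + 1.00 − 1) = max(0, 0.47) = 0.47

0.47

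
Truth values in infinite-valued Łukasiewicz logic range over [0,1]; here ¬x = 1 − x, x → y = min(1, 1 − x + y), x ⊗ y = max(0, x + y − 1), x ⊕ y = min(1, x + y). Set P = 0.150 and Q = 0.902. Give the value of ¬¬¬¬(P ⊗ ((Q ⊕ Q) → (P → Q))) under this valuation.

Q ⊕ Q = min(1, 0.902 + 0.902) = min(1, 1.804) = 1.000
P → Q = min(1, 1 − 0.150 + 0.902) = min(1, 1.752) = 1.000
(Q ⊕ Q) → (P → Q) = min(1, 1 − 1.000 + 1.000) = min(1, 1.000) = 1.000
P ⊗ ((Q ⊕ Q) → (P → Q)) = max(0, 0.150 + 1.000 − 1) = max(0, 0.150) = 0.150
¬(P ⊗ ((Q ⊕ Q) → (P → Q))) = 1 − 0.150 = 0.850
¬¬(P ⊗ ((Q ⊕ Q) → (P → Q))) = 1 − 0.850 = 0.150
¬¬¬(P ⊗ ((Q ⊕ Q) → (P → Q))) = 1 − 0.150 = 0.850
¬¬¬¬(P ⊗ ((Q ⊕ Q) → (P → Q))) = 1 − 0.850 = 0.150

0.150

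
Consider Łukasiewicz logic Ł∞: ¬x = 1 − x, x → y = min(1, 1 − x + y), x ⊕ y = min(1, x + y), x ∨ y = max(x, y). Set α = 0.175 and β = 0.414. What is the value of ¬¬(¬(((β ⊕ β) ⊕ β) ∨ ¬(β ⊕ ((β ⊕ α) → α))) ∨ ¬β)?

0.586

β ⊕ β = min(1, 0.414 + 0.414) = min(1, 0.828) = 0.828
(β ⊕ β) ⊕ β = min(1, 0.828 + 0.414) = min(1, 1.242) = 1.000
β ⊕ α = min(1, 0.414 + 0.175) = min(1, 0.589) = 0.589
(β ⊕ α) → α = min(1, 1 − 0.589 + 0.175) = min(1, 0.586) = 0.586
β ⊕ ((β ⊕ α) → α) = min(1, 0.414 + 0.586) = min(1, 1.000) = 1.000
¬(β ⊕ ((β ⊕ α) → α)) = 1 − 1.000 = 0.000
((β ⊕ β) ⊕ β) ∨ ¬(β ⊕ ((β ⊕ α) → α)) = max(1.000, 0.000) = 1.000
¬(((β ⊕ β) ⊕ β) ∨ ¬(β ⊕ ((β ⊕ α) → α))) = 1 − 1.000 = 0.000
¬β = 1 − 0.414 = 0.586
¬(((β ⊕ β) ⊕ β) ∨ ¬(β ⊕ ((β ⊕ α) → α))) ∨ ¬β = max(0.000, 0.586) = 0.586
¬(¬(((β ⊕ β) ⊕ β) ∨ ¬(β ⊕ ((β ⊕ α) → α))) ∨ ¬β) = 1 − 0.586 = 0.414
¬¬(¬(((β ⊕ β) ⊕ β) ∨ ¬(β ⊕ ((β ⊕ α) → α))) ∨ ¬β) = 1 − 0.414 = 0.586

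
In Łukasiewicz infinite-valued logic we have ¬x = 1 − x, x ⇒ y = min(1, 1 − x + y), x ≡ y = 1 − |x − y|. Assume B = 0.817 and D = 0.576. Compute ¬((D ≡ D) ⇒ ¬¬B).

0.183

D ≡ D = 1 − |0.576 − 0.576| = 1 − 0.000 = 1.000
¬B = 1 − 0.817 = 0.183
¬¬B = 1 − 0.183 = 0.817
(D ≡ D) ⇒ ¬¬B = min(1, 1 − 1.000 + 0.817) = min(1, 0.817) = 0.817
¬((D ≡ D) ⇒ ¬¬B) = 1 − 0.817 = 0.183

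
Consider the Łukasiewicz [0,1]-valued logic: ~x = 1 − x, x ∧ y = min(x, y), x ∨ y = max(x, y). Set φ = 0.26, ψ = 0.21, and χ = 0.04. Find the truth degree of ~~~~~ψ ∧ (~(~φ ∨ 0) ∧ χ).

0.04

~ψ = 1 − 0.21 = 0.79
~~ψ = 1 − 0.79 = 0.21
~~~ψ = 1 − 0.21 = 0.79
~~~~ψ = 1 − 0.79 = 0.21
~~~~~ψ = 1 − 0.21 = 0.79
~φ = 1 − 0.26 = 0.74
~φ ∨ 0 = max(0.74, 0.00) = 0.74
~(~φ ∨ 0) = 1 − 0.74 = 0.26
~(~φ ∨ 0) ∧ χ = min(0.26, 0.04) = 0.04
~~~~~ψ ∧ (~(~φ ∨ 0) ∧ χ) = min(0.79, 0.04) = 0.04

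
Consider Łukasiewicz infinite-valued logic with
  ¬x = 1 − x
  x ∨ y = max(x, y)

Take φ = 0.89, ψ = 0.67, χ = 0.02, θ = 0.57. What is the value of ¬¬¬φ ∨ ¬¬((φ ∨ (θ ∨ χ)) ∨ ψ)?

¬φ = 1 − 0.89 = 0.11
¬¬φ = 1 − 0.11 = 0.89
¬¬¬φ = 1 − 0.89 = 0.11
θ ∨ χ = max(0.57, 0.02) = 0.57
φ ∨ (θ ∨ χ) = max(0.89, 0.57) = 0.89
(φ ∨ (θ ∨ χ)) ∨ ψ = max(0.89, 0.67) = 0.89
¬((φ ∨ (θ ∨ χ)) ∨ ψ) = 1 − 0.89 = 0.11
¬¬((φ ∨ (θ ∨ χ)) ∨ ψ) = 1 − 0.11 = 0.89
¬¬¬φ ∨ ¬¬((φ ∨ (θ ∨ χ)) ∨ ψ) = max(0.11, 0.89) = 0.89

0.89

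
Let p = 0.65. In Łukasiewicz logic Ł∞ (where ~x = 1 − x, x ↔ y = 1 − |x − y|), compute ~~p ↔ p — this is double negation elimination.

~p = 1 − 0.65 = 0.35
~~p = 1 − 0.35 = 0.65
~~p ↔ p = 1 − |0.65 − 0.65| = 1 − 0.00 = 1.00
(As expected: always 1 in Ł∞ since negation is involutive.)

1.00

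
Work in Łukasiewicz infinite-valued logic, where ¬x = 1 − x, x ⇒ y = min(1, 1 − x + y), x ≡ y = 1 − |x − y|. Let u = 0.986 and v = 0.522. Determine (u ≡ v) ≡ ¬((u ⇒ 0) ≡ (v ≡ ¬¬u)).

u ≡ v = 1 − |0.986 − 0.522| = 1 − 0.464 = 0.536
u ⇒ 0 = min(1, 1 − 0.986 + 0.000) = min(1, 0.014) = 0.014
¬u = 1 − 0.986 = 0.014
¬¬u = 1 − 0.014 = 0.986
v ≡ ¬¬u = 1 − |0.522 − 0.986| = 1 − 0.464 = 0.536
(u ⇒ 0) ≡ (v ≡ ¬¬u) = 1 − |0.014 − 0.536| = 1 − 0.522 = 0.478
¬((u ⇒ 0) ≡ (v ≡ ¬¬u)) = 1 − 0.478 = 0.522
(u ≡ v) ≡ ¬((u ⇒ 0) ≡ (v ≡ ¬¬u)) = 1 − |0.536 − 0.522| = 1 − 0.014 = 0.986

0.986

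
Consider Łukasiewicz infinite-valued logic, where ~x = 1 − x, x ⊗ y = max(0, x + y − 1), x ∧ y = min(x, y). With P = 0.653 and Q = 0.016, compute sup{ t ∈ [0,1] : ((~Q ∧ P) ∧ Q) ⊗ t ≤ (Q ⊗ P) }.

0.984

~Q = 1 − 0.016 = 0.984
~Q ∧ P = min(0.984, 0.653) = 0.653
(~Q ∧ P) ∧ Q = min(0.653, 0.016) = 0.016
So the left factor is (~Q ∧ P) ∧ Q = 0.016.
Q ⊗ P = max(0, 0.016 + 0.653 − 1) = max(0, -0.331) = 0.000
So the right-hand bound is Q ⊗ P = 0.000.
The residuum of the Łukasiewicz t-norm gives the supremum: min(1, 1 − 0.016 + 0.000).
1 − 0.016 + 0.000 = 0.984, so t = min(1, 0.984) = 0.984.
Check: 0.016 ⊗ 0.984 = max(0, 0.000) = 0.000 ≤ 0.000.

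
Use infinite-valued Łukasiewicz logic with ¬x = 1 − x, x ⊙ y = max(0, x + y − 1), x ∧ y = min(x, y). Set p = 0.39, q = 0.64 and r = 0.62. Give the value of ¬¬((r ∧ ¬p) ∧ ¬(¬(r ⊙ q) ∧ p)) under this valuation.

¬p = 1 − 0.39 = 0.61
r ∧ ¬p = min(0.62, 0.61) = 0.61
r ⊙ q = max(0, 0.62 + 0.64 − 1) = max(0, 0.26) = 0.26
¬(r ⊙ q) = 1 − 0.26 = 0.74
¬(r ⊙ q) ∧ p = min(0.74, 0.39) = 0.39
¬(¬(r ⊙ q) ∧ p) = 1 − 0.39 = 0.61
(r ∧ ¬p) ∧ ¬(¬(r ⊙ q) ∧ p) = min(0.61, 0.61) = 0.61
¬((r ∧ ¬p) ∧ ¬(¬(r ⊙ q) ∧ p)) = 1 − 0.61 = 0.39
¬¬((r ∧ ¬p) ∧ ¬(¬(r ⊙ q) ∧ p)) = 1 − 0.39 = 0.61

0.61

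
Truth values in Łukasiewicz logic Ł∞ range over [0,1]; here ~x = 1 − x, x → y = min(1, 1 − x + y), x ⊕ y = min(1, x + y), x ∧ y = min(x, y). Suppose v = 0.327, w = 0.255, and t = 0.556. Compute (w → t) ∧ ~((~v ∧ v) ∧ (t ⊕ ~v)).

w → t = min(1, 1 − 0.255 + 0.556) = min(1, 1.301) = 1.000
~v = 1 − 0.327 = 0.673
~v ∧ v = min(0.673, 0.327) = 0.327
t ⊕ ~v = min(1, 0.556 + 0.673) = min(1, 1.229) = 1.000
(~v ∧ v) ∧ (t ⊕ ~v) = min(0.327, 1.000) = 0.327
~((~v ∧ v) ∧ (t ⊕ ~v)) = 1 − 0.327 = 0.673
(w → t) ∧ ~((~v ∧ v) ∧ (t ⊕ ~v)) = min(1.000, 0.673) = 0.673

0.673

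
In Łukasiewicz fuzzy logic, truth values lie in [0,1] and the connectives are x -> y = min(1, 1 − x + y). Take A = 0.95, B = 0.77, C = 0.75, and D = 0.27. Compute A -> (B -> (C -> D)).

C -> D = min(1, 1 − 0.75 + 0.27) = min(1, 0.52) = 0.52
B -> (C -> D) = min(1, 1 − 0.77 + 0.52) = min(1, 0.75) = 0.75
A -> (B -> (C -> D)) = min(1, 1 − 0.95 + 0.75) = min(1, 0.80) = 0.80

0.80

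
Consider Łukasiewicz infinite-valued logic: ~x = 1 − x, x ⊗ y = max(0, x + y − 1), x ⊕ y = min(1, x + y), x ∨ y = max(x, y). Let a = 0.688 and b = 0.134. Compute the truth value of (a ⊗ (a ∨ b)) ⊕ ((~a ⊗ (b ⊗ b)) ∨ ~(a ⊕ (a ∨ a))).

0.376

a ∨ b = max(0.688, 0.134) = 0.688
a ⊗ (a ∨ b) = max(0, 0.688 + 0.688 − 1) = max(0, 0.376) = 0.376
~a = 1 − 0.688 = 0.312
b ⊗ b = max(0, 0.134 + 0.134 − 1) = max(0, -0.732) = 0.000
~a ⊗ (b ⊗ b) = max(0, 0.312 + 0.000 − 1) = max(0, -0.688) = 0.000
a ∨ a = max(0.688, 0.688) = 0.688
a ⊕ (a ∨ a) = min(1, 0.688 + 0.688) = min(1, 1.376) = 1.000
~(a ⊕ (a ∨ a)) = 1 − 1.000 = 0.000
(~a ⊗ (b ⊗ b)) ∨ ~(a ⊕ (a ∨ a)) = max(0.000, 0.000) = 0.000
(a ⊗ (a ∨ b)) ⊕ ((~a ⊗ (b ⊗ b)) ∨ ~(a ⊕ (a ∨ a))) = min(1, 0.376 + 0.000) = min(1, 0.376) = 0.376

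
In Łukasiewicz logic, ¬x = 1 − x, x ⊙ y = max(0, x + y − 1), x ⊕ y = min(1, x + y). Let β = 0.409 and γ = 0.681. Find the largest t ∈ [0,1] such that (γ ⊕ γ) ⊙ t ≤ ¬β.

0.591

γ ⊕ γ = min(1, 0.681 + 0.681) = min(1, 1.362) = 1.000
So the left factor is γ ⊕ γ = 1.000.
¬β = 1 − 0.409 = 0.591
So the right-hand bound is ¬β = 0.591.
The residuum of the Łukasiewicz t-norm gives the supremum: min(1, 1 − 1.000 + 0.591).
1 − 1.000 + 0.591 = 0.591, so t = min(1, 0.591) = 0.591.
Check: 1.000 ⊙ 0.591 = max(0, 0.591) = 0.591 ≤ 0.591.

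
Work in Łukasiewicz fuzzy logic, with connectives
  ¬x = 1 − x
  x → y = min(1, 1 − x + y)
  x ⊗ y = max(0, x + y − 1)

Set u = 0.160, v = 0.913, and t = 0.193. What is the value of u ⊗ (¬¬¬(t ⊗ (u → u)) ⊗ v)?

0.000

u → u = min(1, 1 − 0.160 + 0.160) = min(1, 1.000) = 1.000
t ⊗ (u → u) = max(0, 0.193 + 1.000 − 1) = max(0, 0.193) = 0.193
¬(t ⊗ (u → u)) = 1 − 0.193 = 0.807
¬¬(t ⊗ (u → u)) = 1 − 0.807 = 0.193
¬¬¬(t ⊗ (u → u)) = 1 − 0.193 = 0.807
¬¬¬(t ⊗ (u → u)) ⊗ v = max(0, 0.807 + 0.913 − 1) = max(0, 0.720) = 0.720
u ⊗ (¬¬¬(t ⊗ (u → u)) ⊗ v) = max(0, 0.160 + 0.720 − 1) = max(0, -0.120) = 0.000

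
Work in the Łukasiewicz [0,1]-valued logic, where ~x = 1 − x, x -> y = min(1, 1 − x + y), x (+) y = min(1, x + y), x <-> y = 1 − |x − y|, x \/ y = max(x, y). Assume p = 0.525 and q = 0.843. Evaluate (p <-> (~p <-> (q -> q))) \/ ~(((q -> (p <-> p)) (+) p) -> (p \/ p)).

~p = 1 − 0.525 = 0.475
q -> q = min(1, 1 − 0.843 + 0.843) = min(1, 1.000) = 1.000
~p <-> (q -> q) = 1 − |0.475 − 1.000| = 1 − 0.525 = 0.475
p <-> (~p <-> (q -> q)) = 1 − |0.525 − 0.475| = 1 − 0.050 = 0.950
p <-> p = 1 − |0.525 − 0.525| = 1 − 0.000 = 1.000
q -> (p <-> p) = min(1, 1 − 0.843 + 1.000) = min(1, 1.157) = 1.000
(q -> (p <-> p)) (+) p = min(1, 1.000 + 0.525) = min(1, 1.525) = 1.000
p \/ p = max(0.525, 0.525) = 0.525
((q -> (p <-> p)) (+) p) -> (p \/ p) = min(1, 1 − 1.000 + 0.525) = min(1, 0.525) = 0.525
~(((q -> (p <-> p)) (+) p) -> (p \/ p)) = 1 − 0.525 = 0.475
(p <-> (~p <-> (q -> q))) \/ ~(((q -> (p <-> p)) (+) p) -> (p \/ p)) = max(0.950, 0.475) = 0.950

0.950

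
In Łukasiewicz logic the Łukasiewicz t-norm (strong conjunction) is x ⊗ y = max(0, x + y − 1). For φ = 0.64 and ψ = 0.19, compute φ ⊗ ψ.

0.00

φ ⊗ ψ = max(0, 0.64 + 0.19 − 1) = max(0, -0.17) = 0.00
For comparison, the Gödel (minimum) t-norm min(x, y) would give 0.19.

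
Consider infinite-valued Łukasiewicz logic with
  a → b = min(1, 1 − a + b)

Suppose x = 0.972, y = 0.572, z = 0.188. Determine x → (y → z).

y → z = min(1, 1 − 0.572 + 0.188) = min(1, 0.616) = 0.616
x → (y → z) = min(1, 1 − 0.972 + 0.616) = min(1, 0.644) = 0.644

0.644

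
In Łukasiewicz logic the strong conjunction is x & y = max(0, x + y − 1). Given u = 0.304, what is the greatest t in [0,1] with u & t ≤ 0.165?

The residuum of the Łukasiewicz t-norm gives the supremum: min(1, 1 − 0.304 + 0.165).
1 − 0.304 + 0.165 = 0.861, so t = min(1, 0.861) = 0.861.
Check: 0.304 & 0.861 = max(0, 0.165) = 0.165 ≤ 0.165.

0.861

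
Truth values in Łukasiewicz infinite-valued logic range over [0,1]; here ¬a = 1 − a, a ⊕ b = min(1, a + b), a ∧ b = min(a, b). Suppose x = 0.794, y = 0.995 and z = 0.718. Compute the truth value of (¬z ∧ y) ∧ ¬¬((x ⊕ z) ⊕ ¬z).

0.282

¬z = 1 − 0.718 = 0.282
¬z ∧ y = min(0.282, 0.995) = 0.282
x ⊕ z = min(1, 0.794 + 0.718) = min(1, 1.512) = 1.000
(x ⊕ z) ⊕ ¬z = min(1, 1.000 + 0.282) = min(1, 1.282) = 1.000
¬((x ⊕ z) ⊕ ¬z) = 1 − 1.000 = 0.000
¬¬((x ⊕ z) ⊕ ¬z) = 1 − 0.000 = 1.000
(¬z ∧ y) ∧ ¬¬((x ⊕ z) ⊕ ¬z) = min(0.282, 1.000) = 0.282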